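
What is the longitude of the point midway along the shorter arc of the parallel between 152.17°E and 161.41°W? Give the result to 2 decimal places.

175.38°E

Signed shortest Δλ from +152.17° to -161.41° is +46.42°.
Midpoint longitude = +152.17° + (+46.42°)/2 = +152.17° + 23.21° = +175.38°.
(The naïve average (+152.17 + -161.41)/2 = -4.62° is on the wrong side of the globe.)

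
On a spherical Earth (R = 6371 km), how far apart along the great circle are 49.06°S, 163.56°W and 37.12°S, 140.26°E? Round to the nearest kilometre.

Δλ = 140.26 − -163.56 = 303.82°; wrapped into (−180°, 180°]: -56.18°.
Δφ = -37.12 − -49.06 = 11.94°.
a = sin²(Δφ/2) + cos φ₁ · cos φ₂ · sin²(Δλ/2) = 0.126658.
c = 2·atan2(√a, √(1−a)) = 0.72773 rad → d = 6371·c ≈ 4636.39 km.

4636 km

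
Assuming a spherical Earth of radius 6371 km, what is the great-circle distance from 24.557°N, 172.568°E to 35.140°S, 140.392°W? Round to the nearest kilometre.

8281 km

Δλ = -140.392 − 172.568 = -312.960°; wrapped into (−180°, 180°]: 47.040°.
Δφ = -35.140 − 24.557 = -59.697°.
a = sin²(Δφ/2) + cos φ₁ · cos φ₂ · sin²(Δλ/2) = 0.366165.
c = 2·atan2(√a, √(1−a)) = 1.29982 rad → d = 6371·c ≈ 8281.17 km.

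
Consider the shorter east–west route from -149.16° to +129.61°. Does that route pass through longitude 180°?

Naïve |129.61 − -149.16| = 278.77° > 180°, so the shorter arc goes the other way round — across 180°.
Signed shortest Δλ = ((129.61 − -149.16 + 180) mod 360) − 180 = -81.23°.
Going west by 81.23° from -149.16° passes through 180° before reaching +129.61°.

Yes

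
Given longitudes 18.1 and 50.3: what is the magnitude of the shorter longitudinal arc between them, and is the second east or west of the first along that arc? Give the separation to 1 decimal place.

Raw difference: 50.3 − 18.1 = 32.2°.
Normalise into (−180°, 180°]: 32.2° stays 32.2°.
Positive ⇒ the second point lies to the east; separation 32.2°.

32.2° east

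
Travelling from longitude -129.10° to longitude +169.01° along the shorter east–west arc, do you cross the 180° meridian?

Naïve |169.01 − -129.10| = 298.11° > 180°, so the shorter arc goes the other way round — across 180°.
Signed shortest Δλ = ((169.01 − -129.10 + 180) mod 360) − 180 = -61.89°.
Going west by 61.89° from -129.10° passes through 180° before reaching +169.01°.

Yes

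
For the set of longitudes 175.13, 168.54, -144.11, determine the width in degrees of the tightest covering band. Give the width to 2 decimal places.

47.35°

Sort the longitudes: -144.11°, +168.54°, +175.13°.
Eastward gaps between consecutive values (wrapping around): 312.65°, 6.59°, 40.76°.
Largest gap = 312.65° ⇒ minimal covering band is its complement: 360° − 312.65° = 47.35°.
Band runs from +168.54° eastward to -144.11°, crossing the antimeridian.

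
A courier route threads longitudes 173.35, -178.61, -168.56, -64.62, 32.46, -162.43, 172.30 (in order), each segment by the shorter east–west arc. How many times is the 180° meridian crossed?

3

Leg 1: +173.35° → -178.61°, shortest Δλ = 8.04° (east) — crosses 180°.
Leg 2: -178.61° → -168.56°, shortest Δλ = 10.05° (east) — does not cross 180°.
Leg 3: -168.56° → -64.62°, shortest Δλ = 103.94° (east) — does not cross 180°.
Leg 4: -64.62° → +32.46°, shortest Δλ = 97.08° (east) — does not cross 180°.
Leg 5: +32.46° → -162.43°, shortest Δλ = 165.11° (east) — crosses 180°.
Leg 6: -162.43° → +172.30°, shortest Δλ = -25.27° (west) — crosses 180°.
Total crossings: 3.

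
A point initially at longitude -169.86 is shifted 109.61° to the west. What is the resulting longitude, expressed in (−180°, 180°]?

Start at -169.86°; shift −109.61° → -279.47°.
-279.47° lies outside (−180°, 180°]; add 360° → +80.53°.

+80.53°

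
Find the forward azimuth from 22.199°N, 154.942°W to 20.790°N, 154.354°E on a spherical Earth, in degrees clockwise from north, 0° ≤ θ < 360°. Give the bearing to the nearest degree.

Δλ = 154.354 − -154.942 = 309.296°; wrapped into (−180°, 180°]: -50.704°.
θ = atan2( sin Δλ · cos φ₂ , cos φ₁ · sin φ₂ − sin φ₁ · cos φ₂ · cos Δλ )
  = atan2(-0.72349, 0.10493) = -81.748° → normalised to [0°, 360°): 278.252°.

278°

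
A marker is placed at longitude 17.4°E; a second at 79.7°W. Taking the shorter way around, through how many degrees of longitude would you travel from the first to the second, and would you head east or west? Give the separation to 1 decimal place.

97.1° west

Raw difference: -79.7 − 17.4 = -97.1°.
Normalise into (−180°, 180°]: -97.1° stays -97.1°.
Negative ⇒ the second point lies to the west; separation 97.1°.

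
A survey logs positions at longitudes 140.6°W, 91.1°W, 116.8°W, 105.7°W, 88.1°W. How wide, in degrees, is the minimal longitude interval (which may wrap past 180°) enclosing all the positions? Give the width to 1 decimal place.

Sort the longitudes: -140.6°, -116.8°, -105.7°, -91.1°, -88.1°.
Eastward gaps between consecutive values (wrapping around): 23.8°, 11.1°, 14.6°, 3.0°, 307.5°.
Largest gap = 307.5° ⇒ minimal covering band is its complement: 360° − 307.5° = 52.5°.
Band runs from -140.6° eastward to -88.1°.

52.5°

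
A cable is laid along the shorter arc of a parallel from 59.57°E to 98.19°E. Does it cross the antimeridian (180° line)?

No

Signed shortest Δλ = ((98.19 − 59.57 + 180) mod 360) − 180 = 38.62°.
Going east by 38.62° from +59.57° reaches +98.19° without touching 180°.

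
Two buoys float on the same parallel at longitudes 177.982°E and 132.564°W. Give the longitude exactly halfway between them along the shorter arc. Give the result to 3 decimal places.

157.291°W

Signed shortest Δλ from +177.982° to -132.564° is +49.454°.
Midpoint longitude = +177.982° + (+49.454°)/2 = +177.982° + 24.727° = +202.709°.
Normalise into (−180°, 180°]: -157.291°.
(The naïve average (+177.982 + -132.564)/2 = 22.709° is on the wrong side of the globe.)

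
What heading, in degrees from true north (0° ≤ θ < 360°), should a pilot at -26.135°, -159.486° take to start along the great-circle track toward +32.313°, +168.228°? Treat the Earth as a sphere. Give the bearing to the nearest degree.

330°

Δλ = 168.228 − -159.486 = 327.714°; wrapped into (−180°, 180°]: -32.286°.
θ = atan2( sin Δλ · cos φ₂ , cos φ₁ · sin φ₂ − sin φ₁ · cos φ₂ · cos Δλ )
  = atan2(-0.45143, 0.79461) = -29.601° → normalised to [0°, 360°): 330.399°.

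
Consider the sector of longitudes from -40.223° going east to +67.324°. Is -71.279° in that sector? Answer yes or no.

No

Band width going east from -40.223° to +67.324°: ((67.324 − -40.223) mod 360) = 107.547°.
Offset of -71.279° east of the west edge: ((-71.279 − -40.223) mod 360) = 328.944°.
328.944° > 107.547° ⇒ outside.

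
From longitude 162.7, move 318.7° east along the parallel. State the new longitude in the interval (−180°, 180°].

Start at +162.7°; shift +318.7° → +481.4°.
+481.4° lies outside (−180°, 180°]; subtract 360° → +121.4°.

+121.4°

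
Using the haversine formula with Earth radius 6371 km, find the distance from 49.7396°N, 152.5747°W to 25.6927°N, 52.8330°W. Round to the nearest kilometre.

Δλ = -52.8330 − -152.5747 = 99.7417°.
Δφ = 25.6927 − 49.7396 = -24.0469°.
a = sin²(Δφ/2) + cos φ₁ · cos φ₂ · sin²(Δλ/2) = 0.383848.
c = 2·atan2(√a, √(1−a)) = 1.33635 rad → d = 6371·c ≈ 8513.89 km.

8514 km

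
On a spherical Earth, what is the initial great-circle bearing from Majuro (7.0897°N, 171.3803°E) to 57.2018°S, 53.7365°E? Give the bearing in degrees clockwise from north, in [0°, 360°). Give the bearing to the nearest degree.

211°

Δλ = 53.7365 − 171.3803 = -117.6438°.
θ = atan2( sin Δλ · cos φ₂ , cos φ₁ · sin φ₂ − sin φ₁ · cos φ₂ · cos Δλ )
  = atan2(-0.47985, -0.80314) = -149.143° → normalised to [0°, 360°): 210.857°.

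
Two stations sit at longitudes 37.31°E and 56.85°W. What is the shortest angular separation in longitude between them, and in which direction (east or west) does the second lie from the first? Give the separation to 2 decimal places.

94.16° west

Raw difference: -56.85 − 37.31 = -94.16°.
Normalise into (−180°, 180°]: -94.16° stays -94.16°.
Negative ⇒ the second point lies to the west; separation 94.16°.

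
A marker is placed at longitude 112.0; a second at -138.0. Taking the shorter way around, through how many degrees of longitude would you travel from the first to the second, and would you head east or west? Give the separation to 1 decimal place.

Raw difference: -138.0 − 112.0 = -250.0°.
Normalise into (−180°, 180°]: -250.0° + 360° = 110.0°.
Positive ⇒ the second point lies to the east; separation 110.0°.

110.0° east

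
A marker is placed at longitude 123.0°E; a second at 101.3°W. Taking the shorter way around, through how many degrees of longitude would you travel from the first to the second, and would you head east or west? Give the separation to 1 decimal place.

135.7° east

Raw difference: -101.3 − 123.0 = -224.3°.
Normalise into (−180°, 180°]: -224.3° + 360° = 135.7°.
Positive ⇒ the second point lies to the east; separation 135.7°.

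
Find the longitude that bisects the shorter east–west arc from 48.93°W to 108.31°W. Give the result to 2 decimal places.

Signed shortest Δλ from -48.93° to -108.31° is -59.38°.
Midpoint longitude = -48.93° + (-59.38°)/2 = -48.93° − 29.69° = -78.62°.

78.62°W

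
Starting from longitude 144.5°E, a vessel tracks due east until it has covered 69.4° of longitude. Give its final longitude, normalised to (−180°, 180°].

146.1°W

Start at +144.5°; shift +69.4° → +213.9°.
+213.9° lies outside (−180°, 180°]; subtract 360° → -146.1°.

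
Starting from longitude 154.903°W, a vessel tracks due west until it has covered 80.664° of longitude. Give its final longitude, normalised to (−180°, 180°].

Start at -154.903°; shift −80.664° → -235.567°.
-235.567° lies outside (−180°, 180°]; add 360° → +124.433°.

124.433°E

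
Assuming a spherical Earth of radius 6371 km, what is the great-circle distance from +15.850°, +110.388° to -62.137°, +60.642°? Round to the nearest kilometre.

Δλ = 60.642 − 110.388 = -49.746°.
Δφ = -62.137 − 15.850 = -77.987°.
a = sin²(Δφ/2) + cos φ₁ · cos φ₂ · sin²(Δλ/2) = 0.475471.
c = 2·atan2(√a, √(1−a)) = 1.52172 rad → d = 6371·c ≈ 9694.87 km.

9695 km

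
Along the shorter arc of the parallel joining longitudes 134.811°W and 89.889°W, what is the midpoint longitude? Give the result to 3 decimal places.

112.350°W

Signed shortest Δλ from -134.811° to -89.889° is +44.922°.
Midpoint longitude = -134.811° + (+44.922°)/2 = -134.811° + 22.461° = -112.350°.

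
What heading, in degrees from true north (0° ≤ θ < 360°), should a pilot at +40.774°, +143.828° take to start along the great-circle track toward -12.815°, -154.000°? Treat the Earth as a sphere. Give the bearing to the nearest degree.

Δλ = -154.000 − 143.828 = -297.828°; wrapped into (−180°, 180°]: 62.172°.
θ = atan2( sin Δλ · cos φ₂ , cos φ₁ · sin φ₂ − sin φ₁ · cos φ₂ · cos Δλ )
  = atan2(0.86232, -0.46524) = 118.348° → normalised to [0°, 360°): 118.348°.

118°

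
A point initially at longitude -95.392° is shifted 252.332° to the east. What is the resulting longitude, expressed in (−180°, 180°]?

Start at -95.392°; shift +252.332° → +156.940°.
+156.940° already lies in (−180°, 180°].

+156.940°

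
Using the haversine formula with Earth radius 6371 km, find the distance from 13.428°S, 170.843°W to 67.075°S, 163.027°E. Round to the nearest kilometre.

Δλ = 163.027 − -170.843 = 333.870°; wrapped into (−180°, 180°]: -26.130°.
Δφ = -67.075 − -13.428 = -53.647°.
a = sin²(Δφ/2) + cos φ₁ · cos φ₂ · sin²(Δλ/2) = 0.222982.
c = 2·atan2(√a, √(1−a)) = 0.98359 rad → d = 6371·c ≈ 6266.46 km.

6266 km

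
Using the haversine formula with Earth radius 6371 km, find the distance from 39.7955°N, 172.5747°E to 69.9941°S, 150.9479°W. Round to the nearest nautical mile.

Δλ = -150.9479 − 172.5747 = -323.5226°; wrapped into (−180°, 180°]: 36.4774°.
Δφ = -69.9941 − 39.7955 = -109.7896°.
a = sin²(Δφ/2) + cos φ₁ · cos φ₂ · sin²(Δλ/2) = 0.695032.
c = 2·atan2(√a, √(1−a)) = 1.97150 rad → d = 6371·c ≈ 12560.41 km ≈ 6782.08 nmi.

6782 nmi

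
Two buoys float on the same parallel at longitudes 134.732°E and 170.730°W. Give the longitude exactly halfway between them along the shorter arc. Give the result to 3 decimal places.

162.001°E

Signed shortest Δλ from +134.732° to -170.730° is +54.538°.
Midpoint longitude = +134.732° + (+54.538°)/2 = +134.732° + 27.269° = +162.001°.
(The naïve average (+134.732 + -170.730)/2 = -17.999° is on the wrong side of the globe.)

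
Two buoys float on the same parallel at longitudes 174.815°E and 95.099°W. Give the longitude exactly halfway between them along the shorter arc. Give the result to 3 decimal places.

Signed shortest Δλ from +174.815° to -95.099° is +90.086°.
Midpoint longitude = +174.815° + (+90.086°)/2 = +174.815° + 45.043° = +219.858°.
Normalise into (−180°, 180°]: -140.142°.
(The naïve average (+174.815 + -95.099)/2 = 39.858° is on the wrong side of the globe.)

140.142°W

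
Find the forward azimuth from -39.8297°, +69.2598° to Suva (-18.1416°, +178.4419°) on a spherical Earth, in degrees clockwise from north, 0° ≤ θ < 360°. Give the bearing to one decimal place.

116.1°

Δλ = 178.4419 − 69.2598 = 109.1821°.
θ = atan2( sin Δλ · cos φ₂ , cos φ₁ · sin φ₂ − sin φ₁ · cos φ₂ · cos Δλ )
  = atan2(0.89753, -0.43911) = 116.070° → normalised to [0°, 360°): 116.070°.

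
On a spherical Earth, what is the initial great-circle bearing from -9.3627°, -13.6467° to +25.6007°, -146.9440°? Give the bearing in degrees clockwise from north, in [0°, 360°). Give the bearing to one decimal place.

Δλ = -146.9440 − -13.6467 = -133.2973°.
θ = atan2( sin Δλ · cos φ₂ , cos φ₁ · sin φ₂ − sin φ₁ · cos φ₂ · cos Δλ )
  = atan2(-0.65635, 0.32573) = -63.606° → normalised to [0°, 360°): 296.394°.

296.4°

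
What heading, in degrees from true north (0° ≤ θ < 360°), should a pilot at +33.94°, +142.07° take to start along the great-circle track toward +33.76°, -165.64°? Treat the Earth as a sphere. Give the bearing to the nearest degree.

Δλ = -165.64 − 142.07 = -307.71°; wrapped into (−180°, 180°]: 52.29°.
θ = atan2( sin Δλ · cos φ₂ , cos φ₁ · sin φ₂ − sin φ₁ · cos φ₂ · cos Δλ )
  = atan2(0.65771, 0.17711) = 74.928° → normalised to [0°, 360°): 74.928°.

75°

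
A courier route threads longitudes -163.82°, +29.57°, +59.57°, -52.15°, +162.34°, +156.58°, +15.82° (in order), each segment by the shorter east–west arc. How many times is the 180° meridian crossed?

Leg 1: -163.82° → +29.57°, shortest Δλ = -166.61° (west) — crosses 180°.
Leg 2: +29.57° → +59.57°, shortest Δλ = 30.0° (east) — does not cross 180°.
Leg 3: +59.57° → -52.15°, shortest Δλ = -111.72° (west) — does not cross 180°.
Leg 4: -52.15° → +162.34°, shortest Δλ = -145.51° (west) — crosses 180°.
Leg 5: +162.34° → +156.58°, shortest Δλ = -5.76° (west) — does not cross 180°.
Leg 6: +156.58° → +15.82°, shortest Δλ = -140.76° (west) — does not cross 180°.
Total crossings: 2.

2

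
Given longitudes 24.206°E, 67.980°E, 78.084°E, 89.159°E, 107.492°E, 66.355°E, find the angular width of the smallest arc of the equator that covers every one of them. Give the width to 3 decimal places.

83.286°

Sort the longitudes: +24.206°, +66.355°, +67.980°, +78.084°, +89.159°, +107.492°.
Eastward gaps between consecutive values (wrapping around): 42.149°, 1.625°, 10.104°, 11.075°, 18.333°, 276.714°.
Largest gap = 276.714° ⇒ minimal covering band is its complement: 360° − 276.714° = 83.286°.
Band runs from +24.206° eastward to +107.492°.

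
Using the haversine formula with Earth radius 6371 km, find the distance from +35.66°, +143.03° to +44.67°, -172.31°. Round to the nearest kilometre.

3873 km

Δλ = -172.31 − 143.03 = -315.34°; wrapped into (−180°, 180°]: 44.66°.
Δφ = 44.67 − 35.66 = 9.01°.
a = sin²(Δφ/2) + cos φ₁ · cos φ₂ · sin²(Δλ/2) = 0.089580.
c = 2·atan2(√a, √(1−a)) = 0.60792 rad → d = 6371·c ≈ 3873.04 km.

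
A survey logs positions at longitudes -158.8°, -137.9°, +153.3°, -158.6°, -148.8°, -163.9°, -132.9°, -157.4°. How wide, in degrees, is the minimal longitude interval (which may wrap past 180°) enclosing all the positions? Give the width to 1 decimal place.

Sort the longitudes: -163.9°, -158.8°, -158.6°, -157.4°, -148.8°, -137.9°, -132.9°, +153.3°.
Eastward gaps between consecutive values (wrapping around): 5.1°, 0.2°, 1.2°, 8.6°, 10.9°, 5.0°, 286.2°, 42.8°.
Largest gap = 286.2° ⇒ minimal covering band is its complement: 360° − 286.2° = 73.8°.
Band runs from +153.3° eastward to -132.9°, crossing the antimeridian.

73.8°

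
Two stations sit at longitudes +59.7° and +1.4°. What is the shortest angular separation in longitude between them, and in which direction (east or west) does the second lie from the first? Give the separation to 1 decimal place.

Raw difference: 1.4 − 59.7 = -58.3°.
Normalise into (−180°, 180°]: -58.3° stays -58.3°.
Negative ⇒ the second point lies to the west; separation 58.3°.

58.3° west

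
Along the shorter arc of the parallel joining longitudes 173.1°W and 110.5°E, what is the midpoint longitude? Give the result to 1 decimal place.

Signed shortest Δλ from -173.1° to +110.5° is -76.4°.
Midpoint longitude = -173.1° + (-76.4°)/2 = -173.1° − 38.2° = -211.3°.
Normalise into (−180°, 180°]: +148.7°.
(The naïve average (-173.1 + +110.5)/2 = -31.3° is on the wrong side of the globe.)

148.7°E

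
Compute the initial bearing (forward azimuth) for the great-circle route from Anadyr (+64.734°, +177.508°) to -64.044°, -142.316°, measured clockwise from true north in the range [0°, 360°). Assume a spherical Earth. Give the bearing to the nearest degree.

158°

Δλ = -142.316 − 177.508 = -319.824°; wrapped into (−180°, 180°]: 40.176°.
θ = atan2( sin Δλ · cos φ₂ , cos φ₁ · sin φ₂ − sin φ₁ · cos φ₂ · cos Δλ )
  = atan2(0.28236, -0.68619) = 157.633° → normalised to [0°, 360°): 157.633°.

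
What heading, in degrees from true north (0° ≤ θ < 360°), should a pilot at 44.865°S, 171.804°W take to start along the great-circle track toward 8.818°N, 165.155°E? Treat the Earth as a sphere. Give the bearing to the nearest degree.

333°

Δλ = 165.155 − -171.804 = 336.959°; wrapped into (−180°, 180°]: -23.041°.
θ = atan2( sin Δλ · cos φ₂ , cos φ₁ · sin φ₂ − sin φ₁ · cos φ₂ · cos Δλ )
  = atan2(-0.38676, 0.75014) = -27.275° → normalised to [0°, 360°): 332.725°.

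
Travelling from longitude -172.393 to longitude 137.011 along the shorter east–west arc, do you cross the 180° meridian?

Yes

Naïve |137.011 − -172.393| = 309.404° > 180°, so the shorter arc goes the other way round — across 180°.
Signed shortest Δλ = ((137.011 − -172.393 + 180) mod 360) − 180 = -50.596°.
Going west by 50.596° from -172.393° passes through 180° before reaching +137.011°.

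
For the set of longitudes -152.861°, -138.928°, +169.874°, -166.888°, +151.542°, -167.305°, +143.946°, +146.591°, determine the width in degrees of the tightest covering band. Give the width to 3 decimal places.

Sort the longitudes: -167.305°, -166.888°, -152.861°, -138.928°, +143.946°, +146.591°, +151.542°, +169.874°.
Eastward gaps between consecutive values (wrapping around): 0.417°, 14.027°, 13.933°, 282.874°, 2.645°, 4.951°, 18.332°, 22.821°.
Largest gap = 282.874° ⇒ minimal covering band is its complement: 360° − 282.874° = 77.126°.
Band runs from +143.946° eastward to -138.928°, crossing the antimeridian.

77.126°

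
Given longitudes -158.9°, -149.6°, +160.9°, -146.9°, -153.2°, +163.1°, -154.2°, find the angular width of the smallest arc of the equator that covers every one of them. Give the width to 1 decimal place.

52.2°

Sort the longitudes: -158.9°, -154.2°, -153.2°, -149.6°, -146.9°, +160.9°, +163.1°.
Eastward gaps between consecutive values (wrapping around): 4.7°, 1.0°, 3.6°, 2.7°, 307.8°, 2.2°, 38.0°.
Largest gap = 307.8° ⇒ minimal covering band is its complement: 360° − 307.8° = 52.2°.
Band runs from +160.9° eastward to -146.9°, crossing the antimeridian.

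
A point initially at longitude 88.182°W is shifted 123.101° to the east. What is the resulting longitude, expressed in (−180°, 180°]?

34.919°E

Start at -88.182°; shift +123.101° → +34.919°.
+34.919° already lies in (−180°, 180°].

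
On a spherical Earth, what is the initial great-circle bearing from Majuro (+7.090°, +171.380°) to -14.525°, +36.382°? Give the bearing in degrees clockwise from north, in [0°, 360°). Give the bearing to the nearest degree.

Δλ = 36.382 − 171.380 = -134.998°.
θ = atan2( sin Δλ · cos φ₂ , cos φ₁ · sin φ₂ − sin φ₁ · cos φ₂ · cos Δλ )
  = atan2(-0.68453, -0.16440) = -103.505° → normalised to [0°, 360°): 256.495°.

256°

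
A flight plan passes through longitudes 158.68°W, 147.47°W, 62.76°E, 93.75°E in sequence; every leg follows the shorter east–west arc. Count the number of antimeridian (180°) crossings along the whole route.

1

Leg 1: -158.68° → -147.47°, shortest Δλ = 11.21° (east) — does not cross 180°.
Leg 2: -147.47° → +62.76°, shortest Δλ = -149.77° (west) — crosses 180°.
Leg 3: +62.76° → +93.75°, shortest Δλ = 30.99° (east) — does not cross 180°.
Total crossings: 1.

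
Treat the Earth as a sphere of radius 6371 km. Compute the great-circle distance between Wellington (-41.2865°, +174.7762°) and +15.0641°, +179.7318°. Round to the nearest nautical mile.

3395 nmi

Δλ = 179.7318 − 174.7762 = 4.9556°.
Δφ = 15.0641 − -41.2865 = 56.3506°.
a = sin²(Δφ/2) + cos φ₁ · cos φ₂ · sin²(Δλ/2) = 0.224301.
c = 2·atan2(√a, √(1−a)) = 0.98676 rad → d = 6371·c ≈ 6286.64 km ≈ 3394.51 nmi.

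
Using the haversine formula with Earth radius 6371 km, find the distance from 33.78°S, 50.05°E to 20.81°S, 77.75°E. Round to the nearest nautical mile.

1663 nmi

Δλ = 77.75 − 50.05 = 27.70°.
Δφ = -20.81 − -33.78 = 12.97°.
a = sin²(Δφ/2) + cos φ₁ · cos φ₂ · sin²(Δλ/2) = 0.057278.
c = 2·atan2(√a, √(1−a)) = 0.48335 rad → d = 6371·c ≈ 3079.41 km ≈ 1662.75 nmi.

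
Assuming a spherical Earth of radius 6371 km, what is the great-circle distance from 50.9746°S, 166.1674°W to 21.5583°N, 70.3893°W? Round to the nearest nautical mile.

Δλ = -70.3893 − -166.1674 = 95.7781°.
Δφ = 21.5583 − -50.9746 = 72.5329°.
a = sin²(Δφ/2) + cos φ₁ · cos φ₂ · sin²(Δλ/2) = 0.672208.
c = 2·atan2(√a, √(1−a)) = 1.92241 rad → d = 6371·c ≈ 12247.69 km ≈ 6613.22 nmi.

6613 nmi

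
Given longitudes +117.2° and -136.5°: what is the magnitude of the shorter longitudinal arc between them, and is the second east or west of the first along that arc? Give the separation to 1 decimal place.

106.3° east

Raw difference: -136.5 − 117.2 = -253.7°.
Normalise into (−180°, 180°]: -253.7° + 360° = 106.3°.
Positive ⇒ the second point lies to the east; separation 106.3°.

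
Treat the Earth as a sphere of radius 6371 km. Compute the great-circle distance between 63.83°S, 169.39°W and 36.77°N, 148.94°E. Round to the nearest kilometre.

11771 km

Δλ = 148.94 − -169.39 = 318.33°; wrapped into (−180°, 180°]: -41.67°.
Δφ = 36.77 − -63.83 = 100.60°.
a = sin²(Δφ/2) + cos φ₁ · cos φ₂ · sin²(Δλ/2) = 0.636669.
c = 2·atan2(√a, √(1−a)) = 1.84766 rad → d = 6371·c ≈ 11771.43 km.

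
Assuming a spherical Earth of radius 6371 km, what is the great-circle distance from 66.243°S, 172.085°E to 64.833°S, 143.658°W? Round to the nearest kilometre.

Δλ = -143.658 − 172.085 = -315.743°; wrapped into (−180°, 180°]: 44.257°.
Δφ = -64.833 − -66.243 = 1.410°.
a = sin²(Δφ/2) + cos φ₁ · cos φ₂ · sin²(Δλ/2) = 0.024460.
c = 2·atan2(√a, √(1−a)) = 0.31408 rad → d = 6371·c ≈ 2001.03 km.

2001 km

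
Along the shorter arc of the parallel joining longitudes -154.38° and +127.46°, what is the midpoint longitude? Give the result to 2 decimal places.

+166.54°

Signed shortest Δλ from -154.38° to +127.46° is -78.16°.
Midpoint longitude = -154.38° + (-78.16°)/2 = -154.38° − 39.08° = -193.46°.
Normalise into (−180°, 180°]: +166.54°.
(The naïve average (-154.38 + +127.46)/2 = -13.46° is on the wrong side of the globe.)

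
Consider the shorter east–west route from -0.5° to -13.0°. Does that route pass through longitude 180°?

No

Signed shortest Δλ = ((-13.0 − -0.5 + 180) mod 360) − 180 = -12.5°.
Going west by 12.5° from -0.5° reaches -13.0° without touching 180°.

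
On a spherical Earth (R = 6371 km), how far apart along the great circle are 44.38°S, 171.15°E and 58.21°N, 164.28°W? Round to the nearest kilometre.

Δλ = -164.28 − 171.15 = -335.43°; wrapped into (−180°, 180°]: 24.57°.
Δφ = 58.21 − -44.38 = 102.59°.
a = sin²(Δφ/2) + cos φ₁ · cos φ₂ · sin²(Δλ/2) = 0.626033.
c = 2·atan2(√a, √(1−a)) = 1.82561 rad → d = 6371·c ≈ 11630.96 km.

11631 km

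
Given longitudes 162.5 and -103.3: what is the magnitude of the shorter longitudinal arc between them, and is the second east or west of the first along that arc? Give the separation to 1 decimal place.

Raw difference: -103.3 − 162.5 = -265.8°.
Normalise into (−180°, 180°]: -265.8° + 360° = 94.2°.
Positive ⇒ the second point lies to the east; separation 94.2°.

94.2° east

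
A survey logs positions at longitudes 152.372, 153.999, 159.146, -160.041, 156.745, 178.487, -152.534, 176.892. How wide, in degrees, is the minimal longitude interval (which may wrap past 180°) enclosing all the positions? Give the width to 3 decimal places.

55.094°

Sort the longitudes: -160.041°, -152.534°, +152.372°, +153.999°, +156.745°, +159.146°, +176.892°, +178.487°.
Eastward gaps between consecutive values (wrapping around): 7.507°, 304.906°, 1.627°, 2.746°, 2.401°, 17.746°, 1.595°, 21.472°.
Largest gap = 304.906° ⇒ minimal covering band is its complement: 360° − 304.906° = 55.094°.
Band runs from +152.372° eastward to -152.534°, crossing the antimeridian.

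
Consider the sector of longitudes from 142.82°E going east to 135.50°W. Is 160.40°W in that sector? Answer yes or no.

Yes

Band width going east from +142.82° to -135.50°: ((-135.50 − 142.82) mod 360) = 81.68°.
Offset of -160.40° east of the west edge: ((-160.40 − 142.82) mod 360) = 56.78°.
56.78° ≤ 81.68° ⇒ inside.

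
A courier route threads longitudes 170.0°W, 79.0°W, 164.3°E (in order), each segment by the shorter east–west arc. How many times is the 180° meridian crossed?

1

Leg 1: -170.0° → -79.0°, shortest Δλ = 91.0° (east) — does not cross 180°.
Leg 2: -79.0° → +164.3°, shortest Δλ = -116.7° (west) — crosses 180°.
Total crossings: 1.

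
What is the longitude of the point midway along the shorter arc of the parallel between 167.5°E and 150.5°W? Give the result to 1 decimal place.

Signed shortest Δλ from +167.5° to -150.5° is +42.0°.
Midpoint longitude = +167.5° + (+42.0°)/2 = +167.5° + 21.0° = +188.5°.
Normalise into (−180°, 180°]: -171.5°.
(The naïve average (+167.5 + -150.5)/2 = 8.5° is on the wrong side of the globe.)

171.5°W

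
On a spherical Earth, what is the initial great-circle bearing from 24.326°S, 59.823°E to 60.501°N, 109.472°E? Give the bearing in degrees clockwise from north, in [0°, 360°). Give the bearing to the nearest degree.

Δλ = 109.472 − 59.823 = 49.649°.
θ = atan2( sin Δλ · cos φ₂ , cos φ₁ · sin φ₂ − sin φ₁ · cos φ₂ · cos Δλ )
  = atan2(0.37526, 0.92442) = 22.094° → normalised to [0°, 360°): 22.094°.

22°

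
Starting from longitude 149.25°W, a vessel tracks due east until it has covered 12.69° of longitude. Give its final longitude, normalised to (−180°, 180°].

Start at -149.25°; shift +12.69° → -136.56°.
-136.56° already lies in (−180°, 180°].

136.56°W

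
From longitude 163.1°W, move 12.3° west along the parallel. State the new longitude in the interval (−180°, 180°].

Start at -163.1°; shift −12.3° → -175.4°.
-175.4° already lies in (−180°, 180°].

175.4°W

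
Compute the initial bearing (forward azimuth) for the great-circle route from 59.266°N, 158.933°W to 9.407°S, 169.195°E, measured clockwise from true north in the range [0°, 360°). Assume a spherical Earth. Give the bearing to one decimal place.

Δλ = 169.195 − -158.933 = 328.128°; wrapped into (−180°, 180°]: -31.872°.
θ = atan2( sin Δλ · cos φ₂ , cos φ₁ · sin φ₂ − sin φ₁ · cos φ₂ · cos Δλ )
  = atan2(-0.52092, -0.80367) = -147.049° → normalised to [0°, 360°): 212.951°.

213.0°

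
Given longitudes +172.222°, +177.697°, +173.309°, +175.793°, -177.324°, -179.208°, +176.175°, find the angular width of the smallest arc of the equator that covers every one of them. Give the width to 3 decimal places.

10.454°

Sort the longitudes: -179.208°, -177.324°, +172.222°, +173.309°, +175.793°, +176.175°, +177.697°.
Eastward gaps between consecutive values (wrapping around): 1.884°, 349.546°, 1.087°, 2.484°, 0.382°, 1.522°, 3.095°.
Largest gap = 349.546° ⇒ minimal covering band is its complement: 360° − 349.546° = 10.454°.
Band runs from +172.222° eastward to -177.324°, crossing the antimeridian.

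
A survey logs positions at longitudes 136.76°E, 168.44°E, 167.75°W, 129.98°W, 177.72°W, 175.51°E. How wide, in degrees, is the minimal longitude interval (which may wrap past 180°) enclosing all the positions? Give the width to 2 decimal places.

Sort the longitudes: -177.72°, -167.75°, -129.98°, +136.76°, +168.44°, +175.51°.
Eastward gaps between consecutive values (wrapping around): 9.97°, 37.77°, 266.74°, 31.68°, 7.07°, 6.77°.
Largest gap = 266.74° ⇒ minimal covering band is its complement: 360° − 266.74° = 93.26°.
Band runs from +136.76° eastward to -129.98°, crossing the antimeridian.

93.26°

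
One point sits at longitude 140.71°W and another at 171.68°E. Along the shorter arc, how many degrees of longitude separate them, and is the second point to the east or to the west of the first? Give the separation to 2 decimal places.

47.61° west

Raw difference: 171.68 − -140.71 = 312.39°.
Normalise into (−180°, 180°]: 312.39° − 360° = -47.61°.
Negative ⇒ the second point lies to the west; separation 47.61°.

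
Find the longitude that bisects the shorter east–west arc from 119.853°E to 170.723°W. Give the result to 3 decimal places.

Signed shortest Δλ from +119.853° to -170.723° is +69.424°.
Midpoint longitude = +119.853° + (+69.424°)/2 = +119.853° + 34.712° = +154.565°.
(The naïve average (+119.853 + -170.723)/2 = -25.435° is on the wrong side of the globe.)

154.565°E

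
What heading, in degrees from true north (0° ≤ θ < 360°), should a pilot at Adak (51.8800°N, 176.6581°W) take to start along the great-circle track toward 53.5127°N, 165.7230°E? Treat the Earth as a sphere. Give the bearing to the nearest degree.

286°

Δλ = 165.7230 − -176.6581 = 342.3811°; wrapped into (−180°, 180°]: -17.6189°.
θ = atan2( sin Δλ · cos φ₂ , cos φ₁ · sin φ₂ − sin φ₁ · cos φ₂ · cos Δλ )
  = atan2(-0.17999, 0.05044) = -74.346° → normalised to [0°, 360°): 285.654°.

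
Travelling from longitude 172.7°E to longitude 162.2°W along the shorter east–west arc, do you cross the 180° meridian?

Yes

Naïve |-162.2 − 172.7| = 334.9° > 180°, so the shorter arc goes the other way round — across 180°.
Signed shortest Δλ = ((-162.2 − 172.7 + 180) mod 360) − 180 = 25.1°.
Going east by 25.1° from +172.7° passes through 180° before reaching -162.2°.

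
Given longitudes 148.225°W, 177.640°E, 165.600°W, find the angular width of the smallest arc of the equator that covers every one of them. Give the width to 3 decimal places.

Sort the longitudes: -165.600°, -148.225°, +177.640°.
Eastward gaps between consecutive values (wrapping around): 17.375°, 325.865°, 16.760°.
Largest gap = 325.865° ⇒ minimal covering band is its complement: 360° − 325.865° = 34.135°.
Band runs from +177.640° eastward to -148.225°, crossing the antimeridian.

34.135°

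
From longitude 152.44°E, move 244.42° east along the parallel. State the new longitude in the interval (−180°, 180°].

Start at +152.44°; shift +244.42° → +396.86°.
+396.86° lies outside (−180°, 180°]; subtract 360° → +36.86°.

36.86°E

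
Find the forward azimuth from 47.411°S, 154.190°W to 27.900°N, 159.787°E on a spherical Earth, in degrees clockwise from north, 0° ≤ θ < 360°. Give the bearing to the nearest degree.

320°

Δλ = 159.787 − -154.190 = 313.977°; wrapped into (−180°, 180°]: -46.023°.
θ = atan2( sin Δλ · cos φ₂ , cos φ₁ · sin φ₂ − sin φ₁ · cos φ₂ · cos Δλ )
  = atan2(-0.63597, 0.76846) = -39.611° → normalised to [0°, 360°): 320.389°.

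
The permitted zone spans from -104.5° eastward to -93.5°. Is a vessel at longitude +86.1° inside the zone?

Band width going east from -104.5° to -93.5°: ((-93.5 − -104.5) mod 360) = 11.0°.
Offset of +86.1° east of the west edge: ((86.1 − -104.5) mod 360) = 190.6°.
190.6° > 11.0° ⇒ outside.

No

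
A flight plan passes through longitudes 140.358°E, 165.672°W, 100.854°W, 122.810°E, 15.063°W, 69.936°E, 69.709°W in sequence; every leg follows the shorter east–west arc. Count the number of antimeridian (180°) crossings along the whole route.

Leg 1: +140.358° → -165.672°, shortest Δλ = 53.97° (east) — crosses 180°.
Leg 2: -165.672° → -100.854°, shortest Δλ = 64.818° (east) — does not cross 180°.
Leg 3: -100.854° → +122.810°, shortest Δλ = -136.336° (west) — crosses 180°.
Leg 4: +122.810° → -15.063°, shortest Δλ = -137.873° (west) — does not cross 180°.
Leg 5: -15.063° → +69.936°, shortest Δλ = 84.999° (east) — does not cross 180°.
Leg 6: +69.936° → -69.709°, shortest Δλ = -139.645° (west) — does not cross 180°.
Total crossings: 2.

2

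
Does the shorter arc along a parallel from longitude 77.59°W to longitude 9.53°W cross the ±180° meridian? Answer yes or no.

No

Signed shortest Δλ = ((-9.53 − -77.59 + 180) mod 360) − 180 = 68.06°.
Going east by 68.06° from -77.59° reaches -9.53° without touching 180°.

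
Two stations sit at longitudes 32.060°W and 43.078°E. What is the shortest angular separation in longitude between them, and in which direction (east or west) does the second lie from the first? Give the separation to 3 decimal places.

Raw difference: 43.078 − -32.060 = 75.138°.
Normalise into (−180°, 180°]: 75.138° stays 75.138°.
Positive ⇒ the second point lies to the east; separation 75.138°.

75.138° east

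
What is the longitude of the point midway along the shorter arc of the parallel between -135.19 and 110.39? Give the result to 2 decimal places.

Signed shortest Δλ from -135.19° to +110.39° is -114.42°.
Midpoint longitude = -135.19° + (-114.42°)/2 = -135.19° − 57.21° = -192.40°.
Normalise into (−180°, 180°]: +167.60°.
(The naïve average (-135.19 + +110.39)/2 = -12.4° is on the wrong side of the globe.)

+167.60°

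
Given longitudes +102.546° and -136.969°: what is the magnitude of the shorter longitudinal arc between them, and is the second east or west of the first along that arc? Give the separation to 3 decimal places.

120.485° east

Raw difference: -136.969 − 102.546 = -239.515°.
Normalise into (−180°, 180°]: -239.515° + 360° = 120.485°.
Positive ⇒ the second point lies to the east; separation 120.485°.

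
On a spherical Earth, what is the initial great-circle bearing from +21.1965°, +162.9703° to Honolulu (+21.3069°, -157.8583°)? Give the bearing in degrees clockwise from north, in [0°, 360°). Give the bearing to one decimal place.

Δλ = -157.8583 − 162.9703 = -320.8286°; wrapped into (−180°, 180°]: 39.1714°.
θ = atan2( sin Δλ · cos φ₂ , cos φ₁ · sin φ₂ − sin φ₁ · cos φ₂ · cos Δλ )
  = atan2(0.58847, 0.07763) = 82.485° → normalised to [0°, 360°): 82.485°.

82.5°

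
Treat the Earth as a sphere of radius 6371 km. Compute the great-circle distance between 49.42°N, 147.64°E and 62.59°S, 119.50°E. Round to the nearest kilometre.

12700 km

Δλ = 119.50 − 147.64 = -28.14°.
Δφ = -62.59 − 49.42 = -112.01°.
a = sin²(Δφ/2) + cos φ₁ · cos φ₂ · sin²(Δλ/2) = 0.705083.
c = 2·atan2(√a, √(1−a)) = 1.99343 rad → d = 6371·c ≈ 12700.16 km.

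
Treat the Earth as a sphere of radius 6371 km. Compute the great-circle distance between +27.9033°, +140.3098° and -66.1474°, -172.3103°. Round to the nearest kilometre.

Δλ = -172.3103 − 140.3098 = -312.6201°; wrapped into (−180°, 180°]: 47.3799°.
Δφ = -66.1474 − 27.9033 = -94.0507°.
a = sin²(Δφ/2) + cos φ₁ · cos φ₂ · sin²(Δλ/2) = 0.593011.
c = 2·atan2(√a, √(1−a)) = 1.75791 rad → d = 6371·c ≈ 11199.63 km.

11200 km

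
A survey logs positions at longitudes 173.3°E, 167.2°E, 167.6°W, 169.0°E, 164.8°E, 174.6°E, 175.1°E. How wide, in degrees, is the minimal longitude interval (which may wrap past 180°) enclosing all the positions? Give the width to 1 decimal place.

27.6°

Sort the longitudes: -167.6°, +164.8°, +167.2°, +169.0°, +173.3°, +174.6°, +175.1°.
Eastward gaps between consecutive values (wrapping around): 332.4°, 2.4°, 1.8°, 4.3°, 1.3°, 0.5°, 17.3°.
Largest gap = 332.4° ⇒ minimal covering band is its complement: 360° − 332.4° = 27.6°.
Band runs from +164.8° eastward to -167.6°, crossing the antimeridian.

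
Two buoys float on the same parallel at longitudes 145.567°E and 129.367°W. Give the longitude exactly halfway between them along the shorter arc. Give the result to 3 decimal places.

Signed shortest Δλ from +145.567° to -129.367° is +85.066°.
Midpoint longitude = +145.567° + (+85.066°)/2 = +145.567° + 42.533° = +188.100°.
Normalise into (−180°, 180°]: -171.900°.
(The naïve average (+145.567 + -129.367)/2 = 8.1° is on the wrong side of the globe.)

171.900°W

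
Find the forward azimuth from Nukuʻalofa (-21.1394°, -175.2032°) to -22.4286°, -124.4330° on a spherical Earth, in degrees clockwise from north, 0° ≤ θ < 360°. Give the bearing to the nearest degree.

101°

Δλ = -124.4330 − -175.2032 = 50.7702°.
θ = atan2( sin Δλ · cos φ₂ , cos φ₁ · sin φ₂ − sin φ₁ · cos φ₂ · cos Δλ )
  = atan2(0.71602, -0.14503) = 101.450° → normalised to [0°, 360°): 101.450°.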